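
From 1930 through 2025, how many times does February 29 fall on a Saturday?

Leap years in 1930–2025: 24 of them.
Feb 29 weekday advances by 5 (mod 7) from one leap year to the next four years later (or differs when a century non-leap intervenes).
Leap-day weekdays: 1932:Mon 1936:Sat✓ 1940:Thu 1944:Tue 1948:Sun 1952:Fri 1956:Wed 1960:Mon 1964:Sat✓ 1968:Thu 1972:Tue 1976:Sun 1980:Fri 1984:Wed 1988:Mon 1992:Sat✓ 1996:Thu 2000:Tue 2004:Sun 2008:Fri 2012:Wed 2016:Mon 2020:Sat✓ 2024:Thu
Saturday: 1936, 1964, 1992, 2020 → 4.

4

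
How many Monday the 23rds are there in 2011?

Check the 23rd of each month of 2011: Jan 23: Sun, Feb 23: Wed, Mar 23: Wed, Apr 23: Sat, May 23: Mon, Jun 23: Thu, Jul 23: Sat, Aug 23: Tue, Sep 23: Fri, Oct 23: Sun, Nov 23: Wed, Dec 23: Fri.
Monday occurs in May — 1 month.

1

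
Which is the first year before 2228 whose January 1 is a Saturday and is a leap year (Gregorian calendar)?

Jan 1 advances by 2 weekdays after a leap year and by 1 after a common year.
2228: Jan 1 is Tuesday (leap).
2227: Monday
2226: Sunday
2225: Saturday
2224: Thursday (leap)
2223: Wednesday
2222: Tuesday
2221: Monday
2220: Saturday (leap)
2220 begins on a Saturday and is a leap year.

2220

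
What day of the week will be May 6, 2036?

Tuesday

January 1, 2036 is a Tuesday.
May 6 is day 127 of the year, i.e. 126 days after Jan 1.
126 mod 7 = 0, so advance 0 weekdays from Tuesday: Tuesday.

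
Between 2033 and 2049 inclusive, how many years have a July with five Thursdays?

July has 31 days; it has five Thursdays when Thursday falls among the first (month-length − 28) days — i.e. when July 1 is one of Thursday/Wednesday/Tuesday.
July 1 by year: 2033:Fri 2034:Sat 2035:Sun 2036:Tue✓ 2037:Wed✓ 2038:Thu✓ 2039:Fri 2040:Sun 2041:Mon 2042:Tue✓ 2043:Wed✓ 2044:Fri 2045:Sat 2046:Sun 2047:Mon 2048:Wed✓ 2049:Thu✓
Years with five Thursdays: 2036, 2037, 2038, 2042, 2043, 2048, 2049 → 7.

7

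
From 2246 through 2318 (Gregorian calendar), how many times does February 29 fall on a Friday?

2

Leap years in 2246–2318: 17 of them.
Feb 29 weekday advances by 5 (mod 7) from one leap year to the next four years later (or differs when a century non-leap intervenes).
Leap-day weekdays: 2248:Tue 2252:Sun 2256:Fri✓ 2260:Wed 2264:Mon 2268:Sat 2272:Thu 2276:Tue 2280:Sun 2284:Fri✓ 2288:Wed 2292:Mon 2296:Sat 2304:Mon 2308:Sat 2312:Thu 2316:Tue
Friday: 2256, 2284 → 2.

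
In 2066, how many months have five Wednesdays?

4

A month of length L has five Wednesdays iff its first Wednesday is on day ≤ L−28 (so day 1–3 in a 31-day month, 1–2 in a 30-day month, day 1 in a leap February).
Checking each month of 2066: Jan starts Fri (31d); Feb starts Mon (28d); Mar starts Mon (31d) ✓; Apr starts Thu (30d); May starts Sat (31d); Jun starts Tue (30d) ✓; Jul starts Thu (31d); Aug starts Sun (31d); Sep starts Wed (30d) ✓; Oct starts Fri (31d); Nov starts Mon (30d); Dec starts Wed (31d) ✓.
Five-Wednesday months: March, June, September, December → 4.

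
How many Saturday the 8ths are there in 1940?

Check the 8th of each month of 1940: Jan 8: Mon, Feb 8: Thu, Mar 8: Fri, Apr 8: Mon, May 8: Wed, Jun 8: Sat, Jul 8: Mon, Aug 8: Thu, Sep 8: Sun, Oct 8: Tue, Nov 8: Fri, Dec 8: Sun.
Saturday occurs in June — 1 month.

1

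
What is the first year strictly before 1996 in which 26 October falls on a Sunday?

From one year to the next, a fixed date's weekday advances by 1, or by 2 when a Feb 29 lies between the two dates.
1996: October 26 is Saturday.
1995: Thursday (−2)
1994: Wednesday (−1)
1993: Tuesday (−1)
1992: Monday (−1)
1991: Saturday (−2)
1990: Friday (−1)
1989: Thursday (−1)
1988: Wednesday (−1)
1987: Monday (−2)
1986: Sunday (−1)
26 October falls on a Sunday in 1986.

1986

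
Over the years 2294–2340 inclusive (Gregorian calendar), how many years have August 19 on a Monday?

Track August 19's weekday year by year (advancing +1, or +2 across a Feb 29):
  2294: Sun  2295: Mon (+1) ✓  2296: Wed (+2)  2297: Thu (+1)  2298: Fri (+1)
  2299: Sat (+1)  2300: Sun (+1)  2301: Mon (+1) ✓  2302: Tue (+1)  2303: Wed (+1)
  2304: Fri (+2)  2305: Sat (+1)  2306: Sun (+1)  2307: Mon (+1) ✓  … (19 more years) …
  2327: Fri (+1)  2328: Sun (+2)  2329: Mon (+1) ✓  2330: Tue (+1)  2331: Wed (+1)
  2332: Fri (+2)  2333: Sat (+1)  2334: Sun (+1)  2335: Mon (+1) ✓  2336: Wed (+2)
  2337: Thu (+1)  2338: Fri (+1)  2339: Sat (+1)  2340: Mon (+2) ✓
Monday years: 2295, 2301, 2307, 2312, 2318, 2329, 2335, 2340 — 8 in total.

8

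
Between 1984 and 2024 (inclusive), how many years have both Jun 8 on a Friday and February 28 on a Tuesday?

2

Check each year's weekday for Jun 8 and February 28:
  1984: Fri/Tue ✓  1985: Sat/Thu  1986: Sun/Fri  1987: Mon/Sat  1988: Wed/Sun  1989: Thu/Tue  1990: Fri/Wed  1991: Sat/Thu  1992: Mon/Fri  1993: Tue/Sun  1994: Wed/Mon  1995: Thu/Tue  1996: Sat/Wed  1997: Sun/Fri  …(13 more)…  2011: Wed/Mon  2012: Fri/Tue ✓  2013: Sat/Thu  2014: Sun/Fri  2015: Mon/Sat  2016: Wed/Sun  2017: Thu/Tue  2018: Fri/Wed  2019: Sat/Thu  2020: Mon/Fri  2021: Tue/Sun  2022: Wed/Mon  2023: Thu/Tue  2024: Sat/Wed
Both conditions hold in: 1984, 2012 — 2.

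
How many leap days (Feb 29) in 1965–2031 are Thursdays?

Leap years in 1965–2031: 16 of them.
Feb 29 weekday advances by 5 (mod 7) from one leap year to the next four years later (or differs when a century non-leap intervenes).
Leap-day weekdays: 1968:Thu✓ 1972:Tue 1976:Sun 1980:Fri 1984:Wed 1988:Mon 1992:Sat 1996:Thu✓ 2000:Tue 2004:Sun 2008:Fri 2012:Wed 2016:Mon 2020:Sat 2024:Thu✓ 2028:Tue
Thursday: 1968, 1996, 2024 → 3.

3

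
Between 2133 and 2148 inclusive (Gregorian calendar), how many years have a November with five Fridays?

November has 30 days; it has five Fridays when Friday falls among the first (month-length − 28) days — i.e. when November 1 is one of Friday/Thursday.
November 1 by year: 2133:Sun 2134:Mon 2135:Tue 2136:Thu✓ 2137:Fri✓ 2138:Sat 2139:Sun 2140:Tue 2141:Wed 2142:Thu✓ 2143:Fri✓ 2144:Sun 2145:Mon 2146:Tue 2147:Wed 2148:Fri✓
Years with five Fridays: 2136, 2137, 2142, 2143, 2148 → 5.

5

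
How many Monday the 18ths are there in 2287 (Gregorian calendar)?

2

Check the 18th of each month of 2287: Jan 18: Tue, Feb 18: Fri, Mar 18: Fri, Apr 18: Mon, May 18: Wed, Jun 18: Sat, Jul 18: Mon, Aug 18: Thu, Sep 18: Sun, Oct 18: Tue, Nov 18: Fri, Dec 18: Sun.
Monday occurs in April, July — 2 months.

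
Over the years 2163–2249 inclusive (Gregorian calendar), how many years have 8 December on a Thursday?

Track 8 December's weekday year by year (advancing +1, or +2 across a Feb 29):
  2163: Thu ✓  2164: Sat (+2)  2165: Sun (+1)  2166: Mon (+1)  2167: Tue (+1)
  2168: Thu (+2) ✓  2169: Fri (+1)  2170: Sat (+1)  2171: Sun (+1)  2172: Tue (+2)
  2173: Wed (+1)  2174: Thu (+1) ✓  2175: Fri (+1)  2176: Sun (+2)  … (59 more years) …
  2236: Thu (+2) ✓  2237: Fri (+1)  2238: Sat (+1)  2239: Sun (+1)  2240: Tue (+2)
  2241: Wed (+1)  2242: Thu (+1) ✓  2243: Fri (+1)  2244: Sun (+2)  2245: Mon (+1)
  2246: Tue (+1)  2247: Wed (+1)  2248: Fri (+2)  2249: Sat (+1)
Thursday years: 2163, 2168, 2174, 2185, 2191, 2196, 2203, 2208, 2214, 2225, 2231, 2236, 2242 — 13 in total.

13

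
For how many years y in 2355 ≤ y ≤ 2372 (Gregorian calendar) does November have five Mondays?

5

November has 30 days; it has five Mondays when Monday falls among the first (month-length − 28) days — i.e. when November 1 is one of Monday/Sunday.
November 1 by year: 2355:Tue 2356:Thu 2357:Fri 2358:Sat 2359:Sun✓ 2360:Tue 2361:Wed 2362:Thu 2363:Fri 2364:Sun✓ 2365:Mon✓ 2366:Tue 2367:Wed 2368:Fri 2369:Sat 2370:Sun✓ 2371:Mon✓ 2372:Wed
Years with five Mondays: 2359, 2364, 2365, 2370, 2371 → 5.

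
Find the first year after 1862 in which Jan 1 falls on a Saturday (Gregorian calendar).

Jan 1 advances by 2 weekdays after a leap year and by 1 after a common year.
1862: Jan 1 is Wednesday.
1863: Thursday
1864: Friday (leap)
1865: Sunday
1866: Monday
1867: Tuesday
1868: Wednesday (leap)
1869: Friday
1870: Saturday
1870 begins on a Saturday

1870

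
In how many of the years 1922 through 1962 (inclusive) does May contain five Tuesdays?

May has 31 days; it has five Tuesdays when Tuesday falls among the first (month-length − 28) days — i.e. when May 1 is one of Tuesday/Monday/Sunday.
May 1 by year: 1922:Mon✓ 1923:Tue✓ 1924:Thu 1925:Fri 1926:Sat 1927:Sun✓ 1928:Tue✓ 1929:Wed 1930:Thu 1931:Fri 1932:Sun✓ 1933:Mon✓ 1934:Tue✓ 1935:Wed 1936:Fri …(11 more)… 1948:Sat 1949:Sun✓ 1950:Mon✓ 1951:Tue✓ 1952:Thu 1953:Fri 1954:Sat 1955:Sun✓ 1956:Tue✓ 1957:Wed 1958:Thu 1959:Fri 1960:Sun✓ 1961:Mon✓ 1962:Tue✓
Years with five Tuesdays: 1922, 1923, 1927, 1928, 1932, 1933, 1934, 1938, 1939, 1944, 1945, 1949, 1950, 1951, 1955, 1956, 1960, 1961, 1962 → 19.

19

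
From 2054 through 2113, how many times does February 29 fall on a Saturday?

Leap years in 2054–2113: 14 of them.
Feb 29 weekday advances by 5 (mod 7) from one leap year to the next four years later (or differs when a century non-leap intervenes).
Leap-day weekdays: 2056:Tue 2060:Sun 2064:Fri 2068:Wed 2072:Mon 2076:Sat✓ 2080:Thu 2084:Tue 2088:Sun 2092:Fri 2096:Wed 2104:Fri 2108:Wed 2112:Mon
Saturday: 2076 → 1.

1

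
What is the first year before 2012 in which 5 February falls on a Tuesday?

2008

From one year to the next, a fixed date's weekday advances by 1, or by 2 when a Feb 29 lies between the two dates.
2012: February 5 is Sunday.
2011: Saturday (−1)
2010: Friday (−1)
2009: Thursday (−1)
2008: Tuesday (−2)
5 February falls on a Tuesday in 2008.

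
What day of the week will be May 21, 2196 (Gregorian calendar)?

Saturday

January 1, 2196 is a Friday.
May 21 is day 142 of the year, i.e. 141 days after Jan 1.
141 mod 7 = 1, so advance 1 weekday from Friday: Saturday.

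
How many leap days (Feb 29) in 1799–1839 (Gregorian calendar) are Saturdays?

1

Leap years in 1799–1839: 9 of them.
Feb 29 weekday advances by 5 (mod 7) from one leap year to the next four years later (or differs when a century non-leap intervenes).
Leap-day weekdays: 1804:Wed 1808:Mon 1812:Sat✓ 1816:Thu 1820:Tue 1824:Sun 1828:Fri 1832:Wed 1836:Mon
Saturday: 1812 → 1.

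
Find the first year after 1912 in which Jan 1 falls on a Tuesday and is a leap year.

Jan 1 advances by 2 weekdays after a leap year and by 1 after a common year.
1912: Jan 1 is Monday (leap).
1913: Wednesday
1914: Thursday
1915: Friday
1916: Saturday (leap)
1917: Monday
1918: Tuesday
1919: Wednesday
1920: Thursday (leap)
1921: Saturday
1922: Sunday
1923: Monday
1924: Tuesday (leap)
1924 begins on a Tuesday and is a leap year.

1924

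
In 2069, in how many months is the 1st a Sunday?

Check the 1st of each month of 2069: Jan 1: Tue, Feb 1: Fri, Mar 1: Fri, Apr 1: Mon, May 1: Wed, Jun 1: Sat, Jul 1: Mon, Aug 1: Thu, Sep 1: Sun, Oct 1: Tue, Nov 1: Fri, Dec 1: Sun.
Sunday occurs in September, December — 2 months.

2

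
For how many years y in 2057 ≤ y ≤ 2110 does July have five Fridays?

23

July has 31 days; it has five Fridays when Friday falls among the first (month-length − 28) days — i.e. when July 1 is one of Friday/Thursday/Wednesday.
July 1 by year: 2057:Sun 2058:Mon 2059:Tue 2060:Thu✓ 2061:Fri✓ 2062:Sat 2063:Sun 2064:Tue 2065:Wed✓ 2066:Thu✓ 2067:Fri✓ 2068:Sun 2069:Mon 2070:Tue 2071:Wed✓ …(24 more)… 2096:Sun 2097:Mon 2098:Tue 2099:Wed✓ 2100:Thu✓ 2101:Fri✓ 2102:Sat 2103:Sun 2104:Tue 2105:Wed✓ 2106:Thu✓ 2107:Fri✓ 2108:Sun 2109:Mon 2110:Tue
Years with five Fridays: 2060, 2061, 2065, 2066, 2067, 2071, 2072, 2076, 2077, 2078, 2082, 2083, 2088, 2089, 2093, 2094, 2095, 2099, 2100, 2101, 2105, 2106, 2107 → 23.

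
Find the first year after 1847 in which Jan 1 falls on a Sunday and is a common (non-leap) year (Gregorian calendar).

1854

Jan 1 advances by 2 weekdays after a leap year and by 1 after a common year.
1847: Jan 1 is Friday.
1848: Saturday (leap)
1849: Monday
1850: Tuesday
1851: Wednesday
1852: Thursday (leap)
1853: Saturday
1854: Sunday
1854 begins on a Sunday and is a common year.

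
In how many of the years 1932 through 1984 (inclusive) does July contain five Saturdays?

July has 31 days; it has five Saturdays when Saturday falls among the first (month-length − 28) days — i.e. when July 1 is one of Saturday/Friday/Thursday.
July 1 by year: 1932:Fri✓ 1933:Sat✓ 1934:Sun 1935:Mon 1936:Wed 1937:Thu✓ 1938:Fri✓ 1939:Sat✓ 1940:Mon 1941:Tue 1942:Wed 1943:Thu✓ 1944:Sat✓ 1945:Sun 1946:Mon …(23 more)… 1970:Wed 1971:Thu✓ 1972:Sat✓ 1973:Sun 1974:Mon 1975:Tue 1976:Thu✓ 1977:Fri✓ 1978:Sat✓ 1979:Sun 1980:Tue 1981:Wed 1982:Thu✓ 1983:Fri✓ 1984:Sun
Years with five Saturdays: 1932, 1933, 1937, 1938, 1939, 1943, 1944, 1948, 1949, 1950, 1954, 1955, 1960, 1961, 1965, 1966, 1967, 1971, 1972, 1976, 1977, 1978, 1982, 1983 → 24.

24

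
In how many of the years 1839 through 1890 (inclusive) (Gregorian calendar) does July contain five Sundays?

21

July has 31 days; it has five Sundays when Sunday falls among the first (month-length − 28) days — i.e. when July 1 is one of Sunday/Saturday/Friday.
July 1 by year: 1839:Mon 1840:Wed 1841:Thu 1842:Fri✓ 1843:Sat✓ 1844:Mon 1845:Tue 1846:Wed 1847:Thu 1848:Sat✓ 1849:Sun✓ 1850:Mon 1851:Tue 1852:Thu 1853:Fri✓ …(22 more)… 1876:Sat✓ 1877:Sun✓ 1878:Mon 1879:Tue 1880:Thu 1881:Fri✓ 1882:Sat✓ 1883:Sun✓ 1884:Tue 1885:Wed 1886:Thu 1887:Fri✓ 1888:Sun✓ 1889:Mon 1890:Tue
Years with five Sundays: 1842, 1843, 1848, 1849, 1853, 1854, 1855, 1859, 1860, 1864, 1865, 1866, 1870, 1871, 1876, 1877, 1881, 1882, 1883, 1887, 1888 → 21.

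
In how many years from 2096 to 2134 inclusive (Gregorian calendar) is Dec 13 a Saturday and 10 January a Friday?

Check each year's weekday for Dec 13 and 10 January:
  2096: Thu/Tue  2097: Fri/Thu  2098: Sat/Fri ✓  2099: Sun/Sat  2100: Mon/Sun  2101: Tue/Mon  2102: Wed/Tue  2103: Thu/Wed  2104: Sat/Thu  2105: Sun/Sat  2106: Mon/Sun  2107: Tue/Mon  2108: Thu/Tue  2109: Fri/Thu  …(11 more)…  2121: Sat/Fri ✓  2122: Sun/Sat  2123: Mon/Sun  2124: Wed/Mon  2125: Thu/Wed  2126: Fri/Thu  2127: Sat/Fri ✓  2128: Mon/Sat  2129: Tue/Mon  2130: Wed/Tue  2131: Thu/Wed  2132: Sat/Thu  2133: Sun/Sat  2134: Mon/Sun
Both conditions hold in: 2098, 2110, 2121, 2127 — 4.

4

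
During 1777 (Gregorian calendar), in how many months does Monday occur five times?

4

A month of length L has five Mondays iff its first Monday is on day ≤ L−28 (so day 1–3 in a 31-day month, 1–2 in a 30-day month, day 1 in a leap February).
Checking each month of 1777: Jan starts Wed (31d); Feb starts Sat (28d); Mar starts Sat (31d) ✓; Apr starts Tue (30d); May starts Thu (31d); Jun starts Sun (30d) ✓; Jul starts Tue (31d); Aug starts Fri (31d); Sep starts Mon (30d) ✓; Oct starts Wed (31d); Nov starts Sat (30d); Dec starts Mon (31d) ✓.
Five-Monday months: March, June, September, December → 4.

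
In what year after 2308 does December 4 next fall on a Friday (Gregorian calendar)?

From one year to the next, a fixed date's weekday advances by 1, or by 2 when a Feb 29 lies between the two dates.
2308: December 4 is Friday.
2309: Saturday (+1)
2310: Sunday (+1)
2311: Monday (+1)
2312: Wednesday (+2)
2313: Thursday (+1)
2314: Friday (+1)
December 4 falls on a Friday in 2314.

2314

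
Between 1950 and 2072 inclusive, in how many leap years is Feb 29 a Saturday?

4

Leap years in 1950–2072: 31 of them.
Feb 29 weekday advances by 5 (mod 7) from one leap year to the next four years later (or differs when a century non-leap intervenes).
Leap-day weekdays: 1952:Fri 1956:Wed 1960:Mon 1964:Sat✓ 1968:Thu 1972:Tue 1976:Sun 1980:Fri 1984:Wed 1988:Mon 1992:Sat✓ 1996:Thu 2000:Tue …(5 more)… 2024:Thu 2028:Tue 2032:Sun 2036:Fri 2040:Wed 2044:Mon 2048:Sat✓ 2052:Thu 2056:Tue 2060:Sun 2064:Fri 2068:Wed 2072:Mon
Saturday: 1964, 1992, 2020, 2048 → 4.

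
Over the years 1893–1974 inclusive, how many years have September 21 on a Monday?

12

Track September 21's weekday year by year (advancing +1, or +2 across a Feb 29):
  1893: Thu  1894: Fri (+1)  1895: Sat (+1)  1896: Mon (+2) ✓  1897: Tue (+1)
  1898: Wed (+1)  1899: Thu (+1)  1900: Fri (+1)  1901: Sat (+1)  1902: Sun (+1)
  1903: Mon (+1) ✓  1904: Wed (+2)  1905: Thu (+1)  1906: Fri (+1)  … (54 more years) …
  1961: Thu (+1)  1962: Fri (+1)  1963: Sat (+1)  1964: Mon (+2) ✓  1965: Tue (+1)
  1966: Wed (+1)  1967: Thu (+1)  1968: Sat (+2)  1969: Sun (+1)  1970: Mon (+1) ✓
  1971: Tue (+1)  1972: Thu (+2)  1973: Fri (+1)  1974: Sat (+1)
Monday years: 1896, 1903, 1908, 1914, 1925, 1931, 1936, 1942, 1953, 1959, 1964, 1970 — 12 in total.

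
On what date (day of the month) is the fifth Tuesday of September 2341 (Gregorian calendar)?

30

September 1, 2341 is a Monday, so the first Tuesday is the 2nd.
The fifth Tuesday is 2 + 28 = 30.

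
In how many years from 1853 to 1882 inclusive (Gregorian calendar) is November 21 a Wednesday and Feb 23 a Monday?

0

Check each year's weekday for November 21 and Feb 23:
  1853: Mon/Wed  1854: Tue/Thu  1855: Wed/Fri  1856: Fri/Sat  1857: Sat/Mon  1858: Sun/Tue  1859: Mon/Wed  1860: Wed/Thu  1861: Thu/Sat  1862: Fri/Sun  1863: Sat/Mon  1864: Mon/Tue  1865: Tue/Thu  1866: Wed/Fri  1867: Thu/Sat  1868: Sat/Sun  1869: Sun/Tue  1870: Mon/Wed  1871: Tue/Thu  1872: Thu/Fri  1873: Fri/Sun  1874: Sat/Mon  1875: Sun/Tue  1876: Tue/Wed  1877: Wed/Fri  1878: Thu/Sat  1879: Fri/Sun  1880: Sun/Mon  1881: Mon/Wed  1882: Tue/Thu
Both conditions hold in: no year — 0.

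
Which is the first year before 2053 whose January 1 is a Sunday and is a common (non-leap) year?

2051

Jan 1 advances by 2 weekdays after a leap year and by 1 after a common year.
2053: Jan 1 is Wednesday.
2052: Monday (leap)
2051: Sunday
2051 begins on a Sunday and is a common year.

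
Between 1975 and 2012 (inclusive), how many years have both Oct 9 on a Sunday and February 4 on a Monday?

Check each year's weekday for Oct 9 and February 4:
  1975: Thu/Tue  1976: Sat/Wed  1977: Sun/Fri  1978: Mon/Sat  1979: Tue/Sun  1980: Thu/Mon  1981: Fri/Wed  1982: Sat/Thu  1983: Sun/Fri  1984: Tue/Sat  1985: Wed/Mon  1986: Thu/Tue  1987: Fri/Wed  1988: Sun/Thu  …(10 more)…  1999: Sat/Thu  2000: Mon/Fri  2001: Tue/Sun  2002: Wed/Mon  2003: Thu/Tue  2004: Sat/Wed  2005: Sun/Fri  2006: Mon/Sat  2007: Tue/Sun  2008: Thu/Mon  2009: Fri/Wed  2010: Sat/Thu  2011: Sun/Fri  2012: Tue/Sat
Both conditions hold in: no year — 0.

0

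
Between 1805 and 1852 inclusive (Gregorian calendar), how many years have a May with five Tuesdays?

May has 31 days; it has five Tuesdays when Tuesday falls among the first (month-length − 28) days — i.e. when May 1 is one of Tuesday/Monday/Sunday.
May 1 by year: 1805:Wed 1806:Thu 1807:Fri 1808:Sun✓ 1809:Mon✓ 1810:Tue✓ 1811:Wed 1812:Fri 1813:Sat 1814:Sun✓ 1815:Mon✓ 1816:Wed 1817:Thu 1818:Fri 1819:Sat …(18 more)… 1838:Tue✓ 1839:Wed 1840:Fri 1841:Sat 1842:Sun✓ 1843:Mon✓ 1844:Wed 1845:Thu 1846:Fri 1847:Sat 1848:Mon✓ 1849:Tue✓ 1850:Wed 1851:Thu 1852:Sat
Years with five Tuesdays: 1808, 1809, 1810, 1814, 1815, 1820, 1821, 1825, 1826, 1827, 1831, 1832, 1836, 1837, 1838, 1842, 1843, 1848, 1849 → 19.

19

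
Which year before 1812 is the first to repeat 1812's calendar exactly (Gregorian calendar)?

1772

Two years share a calendar iff Jan 1 falls on the same weekday and both are leap or both are common. 1812: Jan 1 is Wednesday, leap year.
1811: Jan 1 Tuesday, common
1810: Jan 1 Monday, common
1809: Jan 1 Sunday, common
1808: Jan 1 Friday, leap
1807: Jan 1 Thursday, common
1806: Jan 1 Wednesday, common
1805: Jan 1 Tuesday, common
1804: Jan 1 Sunday, leap
1803: Jan 1 Saturday, common
1802: Jan 1 Friday, common
1801: Jan 1 Thursday, common
1800: Jan 1 Wednesday, common
1799: Jan 1 Tuesday, common
1798: Jan 1 Monday, common
1797: Jan 1 Sunday, common
1796: Jan 1 Friday, leap
1795: Jan 1 Thursday, common
1794: Jan 1 Wednesday, common
1793: Jan 1 Tuesday, common
1792: Jan 1 Sunday, leap
1791: Jan 1 Saturday, common
1790: Jan 1 Friday, common
1789: Jan 1 Thursday, common
1788: Jan 1 Tuesday, leap
1787: Jan 1 Monday, common
1786: Jan 1 Sunday, common
1785: Jan 1 Saturday, common
1784: Jan 1 Thursday, leap
1783: Jan 1 Wednesday, common
1782: Jan 1 Tuesday, common
1781: Jan 1 Monday, common
1780: Jan 1 Saturday, leap
1779: Jan 1 Friday, common
1778: Jan 1 Thursday, common
1777: Jan 1 Wednesday, common
1776: Jan 1 Monday, leap
1775: Jan 1 Sunday, common
1774: Jan 1 Saturday, common
1773: Jan 1 Friday, common
1772: Jan 1 Wednesday, leap
1772 matches on both conditions.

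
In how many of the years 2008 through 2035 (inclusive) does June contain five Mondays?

June has 30 days; it has five Mondays when Monday falls among the first (month-length − 28) days — i.e. when June 1 is one of Monday/Sunday.
June 1 by year: 2008:Sun✓ 2009:Mon✓ 2010:Tue 2011:Wed 2012:Fri 2013:Sat 2014:Sun✓ 2015:Mon✓ 2016:Wed 2017:Thu 2018:Fri 2019:Sat 2020:Mon✓ 2021:Tue 2022:Wed 2023:Thu 2024:Sat 2025:Sun✓ 2026:Mon✓ 2027:Tue 2028:Thu 2029:Fri 2030:Sat 2031:Sun✓ 2032:Tue 2033:Wed 2034:Thu 2035:Fri
Years with five Mondays: 2008, 2009, 2014, 2015, 2020, 2025, 2026, 2031 → 8.

8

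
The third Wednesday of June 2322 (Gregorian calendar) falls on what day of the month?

June 1, 2322 is a Thursday, so the first Wednesday is the 7th.
The third Wednesday is 7 + 14 = 21.

21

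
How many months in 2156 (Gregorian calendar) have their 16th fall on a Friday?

3

Check the 16th of each month of 2156: Jan 16: Fri, Feb 16: Mon, Mar 16: Tue, Apr 16: Fri, May 16: Sun, Jun 16: Wed, Jul 16: Fri, Aug 16: Mon, Sep 16: Thu, Oct 16: Sat, Nov 16: Tue, Dec 16: Thu.
Friday occurs in January, April, July — 3 months.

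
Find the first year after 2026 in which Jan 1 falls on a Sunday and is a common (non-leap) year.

2034

Jan 1 advances by 2 weekdays after a leap year and by 1 after a common year.
2026: Jan 1 is Thursday.
2027: Friday
2028: Saturday (leap)
2029: Monday
2030: Tuesday
2031: Wednesday
2032: Thursday (leap)
2033: Saturday
2034: Sunday
2034 begins on a Sunday and is a common year.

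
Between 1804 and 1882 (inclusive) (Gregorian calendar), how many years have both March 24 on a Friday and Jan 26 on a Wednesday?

3

Check each year's weekday for March 24 and Jan 26:
  1804: Sat/Thu  1805: Sun/Sat  1806: Mon/Sun  1807: Tue/Mon  1808: Thu/Tue  1809: Fri/Thu  1810: Sat/Fri  1811: Sun/Sat  1812: Tue/Sun  1813: Wed/Tue  1814: Thu/Wed  1815: Fri/Thu  1816: Sun/Fri  1817: Mon/Sun  …(51 more)…  1869: Wed/Tue  1870: Thu/Wed  1871: Fri/Thu  1872: Sun/Fri  1873: Mon/Sun  1874: Tue/Mon  1875: Wed/Tue  1876: Fri/Wed ✓  1877: Sat/Fri  1878: Sun/Sat  1879: Mon/Sun  1880: Wed/Mon  1881: Thu/Wed  1882: Fri/Thu
Both conditions hold in: 1820, 1848, 1876 — 3.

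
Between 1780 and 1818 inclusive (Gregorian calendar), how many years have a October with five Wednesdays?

18

October has 31 days; it has five Wednesdays when Wednesday falls among the first (month-length − 28) days — i.e. when October 1 is one of Wednesday/Tuesday/Monday.
October 1 by year: 1780:Sun 1781:Mon✓ 1782:Tue✓ 1783:Wed✓ 1784:Fri 1785:Sat 1786:Sun 1787:Mon✓ 1788:Wed✓ 1789:Thu 1790:Fri 1791:Sat 1792:Mon✓ 1793:Tue✓ 1794:Wed✓ …(9 more)… 1804:Mon✓ 1805:Tue✓ 1806:Wed✓ 1807:Thu 1808:Sat 1809:Sun 1810:Mon✓ 1811:Tue✓ 1812:Thu 1813:Fri 1814:Sat 1815:Sun 1816:Tue✓ 1817:Wed✓ 1818:Thu
Years with five Wednesdays: 1781, 1782, 1783, 1787, 1788, 1792, 1793, 1794, 1798, 1799, 1800, 1804, 1805, 1806, 1810, 1811, 1816, 1817 → 18.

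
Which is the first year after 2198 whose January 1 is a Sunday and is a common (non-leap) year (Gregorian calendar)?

Jan 1 advances by 2 weekdays after a leap year and by 1 after a common year.
2198: Jan 1 is Monday.
2199: Tuesday
2200: Wednesday
2201: Thursday
2202: Friday
2203: Saturday
2204: Sunday (leap)
2205: Tuesday
2206: Wednesday
2207: Thursday
2208: Friday (leap)
2209: Sunday
2209 begins on a Sunday and is a common year.

2209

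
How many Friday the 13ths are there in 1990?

2

Check the 13th of each month of 1990: Jan 13: Sat, Feb 13: Tue, Mar 13: Tue, Apr 13: Fri, May 13: Sun, Jun 13: Wed, Jul 13: Fri, Aug 13: Mon, Sep 13: Thu, Oct 13: Sat, Nov 13: Tue, Dec 13: Thu.
Friday occurs in April, July — 2 months.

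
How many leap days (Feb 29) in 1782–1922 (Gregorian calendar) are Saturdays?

Leap years in 1782–1922: 33 of them.
Feb 29 weekday advances by 5 (mod 7) from one leap year to the next four years later (or differs when a century non-leap intervenes).
Leap-day weekdays: 1784:Sun 1788:Fri 1792:Wed 1796:Mon 1804:Wed 1808:Mon 1812:Sat✓ 1816:Thu 1820:Tue 1824:Sun 1828:Fri 1832:Wed 1836:Mon …(7 more)… 1868:Sat✓ 1872:Thu 1876:Tue 1880:Sun 1884:Fri 1888:Wed 1892:Mon 1896:Sat✓ 1904:Mon 1908:Sat✓ 1912:Thu 1916:Tue 1920:Sun
Saturday: 1812, 1840, 1868, 1896, 1908 → 5.

5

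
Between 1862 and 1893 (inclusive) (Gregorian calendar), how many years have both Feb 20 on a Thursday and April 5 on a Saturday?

Check each year's weekday for Feb 20 and April 5:
  1862: Thu/Sat ✓  1863: Fri/Sun  1864: Sat/Tue  1865: Mon/Wed  1866: Tue/Thu  1867: Wed/Fri  1868: Thu/Sun  1869: Sat/Mon  1870: Sun/Tue  1871: Mon/Wed  1872: Tue/Fri  1873: Thu/Sat ✓  1874: Fri/Sun  1875: Sat/Mon  …(4 more)…  1880: Fri/Mon  1881: Sun/Tue  1882: Mon/Wed  1883: Tue/Thu  1884: Wed/Sat  1885: Fri/Sun  1886: Sat/Mon  1887: Sun/Tue  1888: Mon/Thu  1889: Wed/Fri  1890: Thu/Sat ✓  1891: Fri/Sun  1892: Sat/Tue  1893: Mon/Wed
Both conditions hold in: 1862, 1873, 1879, 1890 — 4.

4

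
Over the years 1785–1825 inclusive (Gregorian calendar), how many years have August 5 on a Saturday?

5

Track August 5's weekday year by year (advancing +1, or +2 across a Feb 29):
  1785: Fri  1786: Sat (+1) ✓  1787: Sun (+1)  1788: Tue (+2)  1789: Wed (+1)
  1790: Thu (+1)  1791: Fri (+1)  1792: Sun (+2)  1793: Mon (+1)  1794: Tue (+1)
  1795: Wed (+1)  1796: Fri (+2)  1797: Sat (+1) ✓  1798: Sun (+1)  … (13 more years) …
  1812: Wed (+2)  1813: Thu (+1)  1814: Fri (+1)  1815: Sat (+1) ✓  1816: Mon (+2)
  1817: Tue (+1)  1818: Wed (+1)  1819: Thu (+1)  1820: Sat (+2) ✓  1821: Sun (+1)
  1822: Mon (+1)  1823: Tue (+1)  1824: Thu (+2)  1825: Fri (+1)
Saturday years: 1786, 1797, 1809, 1815, 1820 — 5 in total.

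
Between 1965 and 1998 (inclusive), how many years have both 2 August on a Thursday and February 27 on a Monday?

Check each year's weekday for 2 August and February 27:
  1965: Mon/Sat  1966: Tue/Sun  1967: Wed/Mon  1968: Fri/Tue  1969: Sat/Thu  1970: Sun/Fri  1971: Mon/Sat  1972: Wed/Sun  1973: Thu/Tue  1974: Fri/Wed  1975: Sat/Thu  1976: Mon/Fri  1977: Tue/Sun  1978: Wed/Mon  …(6 more)…  1985: Fri/Wed  1986: Sat/Thu  1987: Sun/Fri  1988: Tue/Sat  1989: Wed/Mon  1990: Thu/Tue  1991: Fri/Wed  1992: Sun/Thu  1993: Mon/Sat  1994: Tue/Sun  1995: Wed/Mon  1996: Fri/Tue  1997: Sat/Thu  1998: Sun/Fri
Both conditions hold in: 1984 — 1.

1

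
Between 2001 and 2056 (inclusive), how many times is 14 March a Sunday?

Track 14 March's weekday year by year (advancing +1, or +2 across a Feb 29):
  2001: Wed  2002: Thu (+1)  2003: Fri (+1)  2004: Sun (+2) ✓  2005: Mon (+1)
  2006: Tue (+1)  2007: Wed (+1)  2008: Fri (+2)  2009: Sat (+1)  2010: Sun (+1) ✓
  2011: Mon (+1)  2012: Wed (+2)  2013: Thu (+1)  2014: Fri (+1)  … (28 more years) …
  2043: Sat (+1)  2044: Mon (+2)  2045: Tue (+1)  2046: Wed (+1)  2047: Thu (+1)
  2048: Sat (+2)  2049: Sun (+1) ✓  2050: Mon (+1)  2051: Tue (+1)  2052: Thu (+2)
  2053: Fri (+1)  2054: Sat (+1)  2055: Sun (+1) ✓  2056: Tue (+2)
Sunday years: 2004, 2010, 2021, 2027, 2032, 2038, 2049, 2055 — 8 in total.

8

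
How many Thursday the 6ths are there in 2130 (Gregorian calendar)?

2

Check the 6th of each month of 2130: Jan 6: Fri, Feb 6: Mon, Mar 6: Mon, Apr 6: Thu, May 6: Sat, Jun 6: Tue, Jul 6: Thu, Aug 6: Sun, Sep 6: Wed, Oct 6: Fri, Nov 6: Mon, Dec 6: Wed.
Thursday occurs in April, July — 2 months.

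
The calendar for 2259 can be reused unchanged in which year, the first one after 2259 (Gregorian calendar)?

Two years share a calendar iff Jan 1 falls on the same weekday and both are leap or both are common. 2259: Jan 1 is Saturday, common year.
2260: Jan 1 Sunday, leap
2261: Jan 1 Tuesday, common
2262: Jan 1 Wednesday, common
2263: Jan 1 Thursday, common
2264: Jan 1 Friday, leap
2265: Jan 1 Sunday, common
2266: Jan 1 Monday, common
2267: Jan 1 Tuesday, common
2268: Jan 1 Wednesday, leap
2269: Jan 1 Friday, common
2270: Jan 1 Saturday, common
2270 matches on both conditions.

2270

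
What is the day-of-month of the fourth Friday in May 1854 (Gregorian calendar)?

26

May 1, 1854 is a Monday, so the first Friday is the 5th.
The fourth Friday is 5 + 21 = 26.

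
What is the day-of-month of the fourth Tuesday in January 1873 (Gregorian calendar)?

January 1, 1873 is a Wednesday, so the first Tuesday is the 7th.
The fourth Tuesday is 7 + 21 = 28.

28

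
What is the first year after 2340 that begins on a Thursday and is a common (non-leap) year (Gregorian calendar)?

Jan 1 advances by 2 weekdays after a leap year and by 1 after a common year.
2340: Jan 1 is Monday (leap).
2341: Wednesday
2342: Thursday
2342 begins on a Thursday and is a common year.

2342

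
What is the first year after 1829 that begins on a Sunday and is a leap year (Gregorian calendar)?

1832

Jan 1 advances by 2 weekdays after a leap year and by 1 after a common year.
1829: Jan 1 is Thursday.
1830: Friday
1831: Saturday
1832: Sunday (leap)
1832 begins on a Sunday and is a leap year.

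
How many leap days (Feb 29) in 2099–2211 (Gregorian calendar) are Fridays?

4

Leap years in 2099–2211: 26 of them.
Feb 29 weekday advances by 5 (mod 7) from one leap year to the next four years later (or differs when a century non-leap intervenes).
Leap-day weekdays: 2104:Fri✓ 2108:Wed 2112:Mon 2116:Sat 2120:Thu 2124:Tue 2128:Sun 2132:Fri✓ 2136:Wed 2140:Mon 2144:Sat 2148:Thu 2152:Tue 2156:Sun 2160:Fri✓ 2164:Wed 2168:Mon 2172:Sat 2176:Thu 2180:Tue 2184:Sun 2188:Fri✓ 2192:Wed 2196:Mon 2204:Wed 2208:Mon
Friday: 2104, 2132, 2160, 2188 → 4.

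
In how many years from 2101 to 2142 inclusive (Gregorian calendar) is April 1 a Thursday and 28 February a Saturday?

1

Check each year's weekday for April 1 and 28 February:
  2101: Fri/Mon  2102: Sat/Tue  2103: Sun/Wed  2104: Tue/Thu  2105: Wed/Sat  2106: Thu/Sun  2107: Fri/Mon  2108: Sun/Tue  2109: Mon/Thu  2110: Tue/Fri  2111: Wed/Sat  2112: Fri/Sun  2113: Sat/Tue  2114: Sun/Wed  …(14 more)…  2129: Fri/Mon  2130: Sat/Tue  2131: Sun/Wed  2132: Tue/Thu  2133: Wed/Sat  2134: Thu/Sun  2135: Fri/Mon  2136: Sun/Tue  2137: Mon/Thu  2138: Tue/Fri  2139: Wed/Sat  2140: Fri/Sun  2141: Sat/Tue  2142: Sun/Wed
Both conditions hold in: 2128 — 1.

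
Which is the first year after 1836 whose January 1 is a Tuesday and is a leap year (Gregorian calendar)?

1856

Jan 1 advances by 2 weekdays after a leap year and by 1 after a common year.
1836: Jan 1 is Friday (leap).
1837: Sunday
1838: Monday
1839: Tuesday
1840: Wednesday (leap)
1841: Friday
1842: Saturday
1843: Sunday
1844: Monday (leap)
1845: Wednesday
1846: Thursday
1847: Friday
1848: Saturday (leap)
1849: Monday
1850: Tuesday
1851: Wednesday
1852: Thursday (leap)
1853: Saturday
1854: Sunday
1855: Monday
1856: Tuesday (leap)
1856 begins on a Tuesday and is a leap year.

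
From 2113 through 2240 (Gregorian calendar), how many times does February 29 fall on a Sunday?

4

Leap years in 2113–2240: 31 of them.
Feb 29 weekday advances by 5 (mod 7) from one leap year to the next four years later (or differs when a century non-leap intervenes).
Leap-day weekdays: 2116:Sat 2120:Thu 2124:Tue 2128:Sun✓ 2132:Fri 2136:Wed 2140:Mon 2144:Sat 2148:Thu 2152:Tue 2156:Sun✓ 2160:Fri 2164:Wed …(5 more)… 2188:Fri 2192:Wed 2196:Mon 2204:Wed 2208:Mon 2212:Sat 2216:Thu 2220:Tue 2224:Sun✓ 2228:Fri 2232:Wed 2236:Mon 2240:Sat
Sunday: 2128, 2156, 2184, 2224 → 4.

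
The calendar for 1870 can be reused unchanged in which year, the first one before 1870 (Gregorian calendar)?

Two years share a calendar iff Jan 1 falls on the same weekday and both are leap or both are common. 1870: Jan 1 is Saturday, common year.
1869: Jan 1 Friday, common
1868: Jan 1 Wednesday, leap
1867: Jan 1 Tuesday, common
1866: Jan 1 Monday, common
1865: Jan 1 Sunday, common
1864: Jan 1 Friday, leap
1863: Jan 1 Thursday, common
1862: Jan 1 Wednesday, common
1861: Jan 1 Tuesday, common
1860: Jan 1 Sunday, leap
1859: Jan 1 Saturday, common
1859 matches on both conditions.

1859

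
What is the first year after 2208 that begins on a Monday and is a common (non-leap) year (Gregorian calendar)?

2210

Jan 1 advances by 2 weekdays after a leap year and by 1 after a common year.
2208: Jan 1 is Friday (leap).
2209: Sunday
2210: Monday
2210 begins on a Monday and is a common year.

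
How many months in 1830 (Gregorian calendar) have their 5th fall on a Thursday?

1

Check the 5th of each month of 1830: Jan 5: Tue, Feb 5: Fri, Mar 5: Fri, Apr 5: Mon, May 5: Wed, Jun 5: Sat, Jul 5: Mon, Aug 5: Thu, Sep 5: Sun, Oct 5: Tue, Nov 5: Fri, Dec 5: Sun.
Thursday occurs in August — 1 month.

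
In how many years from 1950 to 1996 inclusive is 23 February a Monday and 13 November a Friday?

Check each year's weekday for 23 February and 13 November:
  1950: Thu/Mon  1951: Fri/Tue  1952: Sat/Thu  1953: Mon/Fri ✓  1954: Tue/Sat  1955: Wed/Sun  1956: Thu/Tue  1957: Sat/Wed  1958: Sun/Thu  1959: Mon/Fri ✓  1960: Tue/Sun  1961: Thu/Mon  1962: Fri/Tue  1963: Sat/Wed  …(19 more)…  1983: Wed/Sun  1984: Thu/Tue  1985: Sat/Wed  1986: Sun/Thu  1987: Mon/Fri ✓  1988: Tue/Sun  1989: Thu/Mon  1990: Fri/Tue  1991: Sat/Wed  1992: Sun/Fri  1993: Tue/Sat  1994: Wed/Sun  1995: Thu/Mon  1996: Fri/Wed
Both conditions hold in: 1953, 1959, 1970, 1981, 1987 — 5.

5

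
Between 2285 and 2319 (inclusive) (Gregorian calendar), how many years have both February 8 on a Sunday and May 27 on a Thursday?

Check each year's weekday for February 8 and May 27:
  2285: Sun/Wed  2286: Mon/Thu  2287: Tue/Fri  2288: Wed/Sun  2289: Fri/Mon  2290: Sat/Tue  2291: Sun/Wed  2292: Mon/Fri  2293: Wed/Sat  2294: Thu/Sun  2295: Fri/Mon  2296: Sat/Wed  2297: Mon/Thu  2298: Tue/Fri  …(7 more)…  2306: Thu/Sun  2307: Fri/Mon  2308: Sat/Wed  2309: Mon/Thu  2310: Tue/Fri  2311: Wed/Sat  2312: Thu/Mon  2313: Sat/Tue  2314: Sun/Wed  2315: Mon/Thu  2316: Tue/Sat  2317: Thu/Sun  2318: Fri/Mon  2319: Sat/Tue
Both conditions hold in: no year — 0.

0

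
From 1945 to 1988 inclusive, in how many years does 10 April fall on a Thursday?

Track 10 April's weekday year by year (advancing +1, or +2 across a Feb 29):
  1945: Tue  1946: Wed (+1)  1947: Thu (+1) ✓  1948: Sat (+2)  1949: Sun (+1)
  1950: Mon (+1)  1951: Tue (+1)  1952: Thu (+2) ✓  1953: Fri (+1)  1954: Sat (+1)
  1955: Sun (+1)  1956: Tue (+2)  1957: Wed (+1)  1958: Thu (+1) ✓  … (16 more years) …
  1975: Thu (+1) ✓  1976: Sat (+2)  1977: Sun (+1)  1978: Mon (+1)  1979: Tue (+1)
  1980: Thu (+2) ✓  1981: Fri (+1)  1982: Sat (+1)  1983: Sun (+1)  1984: Tue (+2)
  1985: Wed (+1)  1986: Thu (+1) ✓  1987: Fri (+1)  1988: Sun (+2)
Thursday years: 1947, 1952, 1958, 1969, 1975, 1980, 1986 — 7 in total.

7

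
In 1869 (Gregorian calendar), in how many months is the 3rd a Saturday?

Check the 3rd of each month of 1869: Jan 3: Sun, Feb 3: Wed, Mar 3: Wed, Apr 3: Sat, May 3: Mon, Jun 3: Thu, Jul 3: Sat, Aug 3: Tue, Sep 3: Fri, Oct 3: Sun, Nov 3: Wed, Dec 3: Fri.
Saturday occurs in April, July — 2 months.

2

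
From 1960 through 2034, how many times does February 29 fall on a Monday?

Leap years in 1960–2034: 19 of them.
Feb 29 weekday advances by 5 (mod 7) from one leap year to the next four years later (or differs when a century non-leap intervenes).
Leap-day weekdays: 1960:Mon✓ 1964:Sat 1968:Thu 1972:Tue 1976:Sun 1980:Fri 1984:Wed 1988:Mon✓ 1992:Sat 1996:Thu 2000:Tue 2004:Sun 2008:Fri 2012:Wed 2016:Mon✓ 2020:Sat 2024:Thu 2028:Tue 2032:Sun
Monday: 1960, 1988, 2016 → 3.

3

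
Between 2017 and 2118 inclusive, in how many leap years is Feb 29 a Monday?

3

Leap years in 2017–2118: 24 of them.
Feb 29 weekday advances by 5 (mod 7) from one leap year to the next four years later (or differs when a century non-leap intervenes).
Leap-day weekdays: 2020:Sat 2024:Thu 2028:Tue 2032:Sun 2036:Fri 2040:Wed 2044:Mon✓ 2048:Sat 2052:Thu 2056:Tue 2060:Sun 2064:Fri 2068:Wed 2072:Mon✓ 2076:Sat 2080:Thu 2084:Tue 2088:Sun 2092:Fri 2096:Wed 2104:Fri 2108:Wed 2112:Mon✓ 2116:Sat
Monday: 2044, 2072, 2112 → 3.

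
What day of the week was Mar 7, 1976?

Sunday

January 1, 1976 is a Thursday.
March 7 is day 67 of the year, i.e. 66 days after Jan 1.
66 mod 7 = 3, so advance 3 weekdays from Thursday: Sunday.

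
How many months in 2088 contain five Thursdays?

5

A month of length L has five Thursdays iff its first Thursday is on day ≤ L−28 (so day 1–3 in a 31-day month, 1–2 in a 30-day month, day 1 in a leap February).
Checking each month of 2088: Jan starts Thu (31d) ✓; Feb starts Sun (29d); Mar starts Mon (31d); Apr starts Thu (30d) ✓; May starts Sat (31d); Jun starts Tue (30d); Jul starts Thu (31d) ✓; Aug starts Sun (31d); Sep starts Wed (30d) ✓; Oct starts Fri (31d); Nov starts Mon (30d); Dec starts Wed (31d) ✓.
Five-Thursday months: January, April, July, September, December → 5.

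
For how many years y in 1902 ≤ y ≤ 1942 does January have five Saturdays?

January has 31 days; it has five Saturdays when Saturday falls among the first (month-length − 28) days — i.e. when January 1 is one of Saturday/Friday/Thursday.
January 1 by year: 1902:Wed 1903:Thu✓ 1904:Fri✓ 1905:Sun 1906:Mon 1907:Tue 1908:Wed 1909:Fri✓ 1910:Sat✓ 1911:Sun 1912:Mon 1913:Wed 1914:Thu✓ 1915:Fri✓ 1916:Sat✓ …(11 more)… 1928:Sun 1929:Tue 1930:Wed 1931:Thu✓ 1932:Fri✓ 1933:Sun 1934:Mon 1935:Tue 1936:Wed 1937:Fri✓ 1938:Sat✓ 1939:Sun 1940:Mon 1941:Wed 1942:Thu✓
Years with five Saturdays: 1903, 1904, 1909, 1910, 1914, 1915, 1916, 1920, 1921, 1925, 1926, 1927, 1931, 1932, 1937, 1938, 1942 → 17.

17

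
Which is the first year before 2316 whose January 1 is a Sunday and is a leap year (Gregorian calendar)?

2288

Jan 1 advances by 2 weekdays after a leap year and by 1 after a common year.
2316: Jan 1 is Saturday (leap).
2315: Friday
2314: Thursday
2313: Wednesday
2312: Monday (leap)
2311: Sunday
2310: Saturday
2309: Friday
2308: Wednesday (leap)
2307: Tuesday
2306: Monday
2305: Sunday
2304: Friday (leap)
2303: Thursday
2302: Wednesday
2301: Tuesday
2300: Monday
2299: Sunday
2298: Saturday
2297: Friday
2296: Wednesday (leap)
2295: Tuesday
2294: Monday
2293: Sunday
2292: Friday (leap)
2291: Thursday
2290: Wednesday
2289: Tuesday
2288: Sunday (leap)
2288 begins on a Sunday and is a leap year.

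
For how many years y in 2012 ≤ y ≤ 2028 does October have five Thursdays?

8

October has 31 days; it has five Thursdays when Thursday falls among the first (month-length − 28) days — i.e. when October 1 is one of Thursday/Wednesday/Tuesday.
October 1 by year: 2012:Mon 2013:Tue✓ 2014:Wed✓ 2015:Thu✓ 2016:Sat 2017:Sun 2018:Mon 2019:Tue✓ 2020:Thu✓ 2021:Fri 2022:Sat 2023:Sun 2024:Tue✓ 2025:Wed✓ 2026:Thu✓ 2027:Fri 2028:Sun
Years with five Thursdays: 2013, 2014, 2015, 2019, 2020, 2024, 2025, 2026 → 8.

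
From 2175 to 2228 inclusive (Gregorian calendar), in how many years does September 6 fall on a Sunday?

7

Track September 6's weekday year by year (advancing +1, or +2 across a Feb 29):
  2175: Wed  2176: Fri (+2)  2177: Sat (+1)  2178: Sun (+1) ✓  2179: Mon (+1)
  2180: Wed (+2)  2181: Thu (+1)  2182: Fri (+1)  2183: Sat (+1)  2184: Mon (+2)
  2185: Tue (+1)  2186: Wed (+1)  2187: Thu (+1)  2188: Sat (+2)  … (26 more years) …
  2215: Wed (+1)  2216: Fri (+2)  2217: Sat (+1)  2218: Sun (+1) ✓  2219: Mon (+1)
  2220: Wed (+2)  2221: Thu (+1)  2222: Fri (+1)  2223: Sat (+1)  2224: Mon (+2)
  2225: Tue (+1)  2226: Wed (+1)  2227: Thu (+1)  2228: Sat (+2)
Sunday years: 2178, 2189, 2195, 2201, 2207, 2212, 2218 — 7 in total.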